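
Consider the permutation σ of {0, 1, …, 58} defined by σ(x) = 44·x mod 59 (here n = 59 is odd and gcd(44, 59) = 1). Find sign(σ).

Trace 51: π^k(51) = [51, 2, 29, 37, 35, 6, 28] for k=0..6.
Decompose π into cycles: lengths [58, 1] (2 cycles, including the fixed point 0).
n − c = 59 − 2 = 57; sign = (−1)^57 = -1.

-1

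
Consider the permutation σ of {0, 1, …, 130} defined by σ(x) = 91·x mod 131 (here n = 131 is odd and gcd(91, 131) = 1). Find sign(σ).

Orbit of 21 under x↦91x: [21, 77, 64, 60, 89, 108, 3]… (length divides ord_131(91)).
Decompose π into cycles: lengths [65, 65, 1] (3 cycles, including the fixed point 0).
3 cycles on 131: each ℓ→(−1)^(ℓ−1), product (−1)^128 = +1.
Check: (91/131) = +1 by Zolotarev.

+1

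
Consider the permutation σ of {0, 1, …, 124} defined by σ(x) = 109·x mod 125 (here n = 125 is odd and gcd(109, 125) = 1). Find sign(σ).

+1

Start at x=21: 21 → 39 → 1 → 109 → 6 → 29 → 36 → … (one orbit).
Decompose π into cycles: lengths [50, 50, 10, 10, 2, 2, 1] (7 cycles, including the fixed point 0).
125 − 7 = 118 transpositions; sign(π) = (−1)^118 = +1.
The Jacobi symbol (109|125) = +1 (Zolotarev) agrees.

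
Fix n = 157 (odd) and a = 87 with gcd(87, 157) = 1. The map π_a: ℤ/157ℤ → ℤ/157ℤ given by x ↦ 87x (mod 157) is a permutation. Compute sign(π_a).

Orbit of 89 under x↦87x: [89, 50, 111, 80, 52, 128, 146]… (length divides ord_157(87)).
Decompose π into cycles: lengths [156, 1] (2 cycles, including the fixed point 0).
Σ(ℓ_i−1) = 157−2 = 155; sign = (−1)^155 = -1.

-1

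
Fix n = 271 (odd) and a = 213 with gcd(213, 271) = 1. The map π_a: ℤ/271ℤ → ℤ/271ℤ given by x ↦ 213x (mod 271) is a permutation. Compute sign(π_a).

Orbit of 138 under x↦213x: [138, 126, 9, 20, 195, 72, 160]… (length divides ord_271(213)).
3 cycles of lengths [135, 135, 1].
Σ(ℓ_i−1) = 271−3 = 268; sign = (−1)^268 = +1.
Check: (213/271) = +1 by Zolotarev.

+1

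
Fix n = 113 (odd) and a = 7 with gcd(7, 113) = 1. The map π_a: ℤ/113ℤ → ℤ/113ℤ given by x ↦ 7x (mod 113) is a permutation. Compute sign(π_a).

+1

Orbit of 109 under x↦7x: [109, 85, 30, 97, 1, 7, 49]… (length divides ord_113(7)).
Decompose π into cycles: lengths [14, 14, 14, 14, 14, 14, 14, 14, 1] (9 cycles, including the fixed point 0).
113 − 9 = 104 transpositions; sign(π) = (−1)^104 = +1.
(7|113)_J = +1 (Zolotarev's lemma cross-check).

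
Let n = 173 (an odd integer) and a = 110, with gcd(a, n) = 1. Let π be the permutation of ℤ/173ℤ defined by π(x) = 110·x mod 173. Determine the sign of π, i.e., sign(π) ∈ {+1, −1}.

Orbit of 16 under x↦110x: [16, 30, 13, 46, 43, 59, 89]… (length divides ord_173(110)).
Cycle type of π: 172 + 1; total 2 cycles.
n − c = 173 − 2 = 171; sign = (−1)^171 = -1.

-1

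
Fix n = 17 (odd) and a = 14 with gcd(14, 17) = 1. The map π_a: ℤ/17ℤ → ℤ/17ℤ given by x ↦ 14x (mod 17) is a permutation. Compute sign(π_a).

-1

Orbit of 3 under x↦14x: [3, 8, 10, 4, 5, 2, 11]… (length divides ord_17(14)).
The orbit structure of x ↦ 14x mod 17: 2 orbits of sizes [16, 1].
n − c = 17 − 2 = 15; sign = (−1)^15 = -1.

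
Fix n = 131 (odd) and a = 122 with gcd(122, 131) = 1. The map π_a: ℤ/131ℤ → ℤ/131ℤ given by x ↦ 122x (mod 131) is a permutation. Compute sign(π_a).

-1

Start at x=74: 74 → 120 → 99 → 26 → 28 → 10 → 41 → … (one orbit).
2 cycles of lengths [130, 1].
n − c = 131 − 2 = 129; sign = (−1)^129 = -1.
Via Zolotarev, sign(π_{122}) = (122|131) = -1.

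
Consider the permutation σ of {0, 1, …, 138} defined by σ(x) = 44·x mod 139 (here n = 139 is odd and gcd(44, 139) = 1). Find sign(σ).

Start at x=64: 64 → 36 → 55 → 57 → 6 → 125 → 79 → … (one orbit).
π_44 has 7 disjoint cycles with lengths [23, 23, 23, 23, 23, 23, 1] on {0,…,138}.
Σ(ℓ_i−1) = 139−7 = 132; sign = (−1)^132 = +1.
Via Zolotarev, sign(π_{44}) = (44|139) = +1.

+1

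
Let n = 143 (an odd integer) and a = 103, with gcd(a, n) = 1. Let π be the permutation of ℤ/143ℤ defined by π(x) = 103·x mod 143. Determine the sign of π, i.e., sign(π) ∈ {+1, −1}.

Orbit of 27 under x↦103x: [27, 64, 14, 12, 92, 38, 53]… (length divides ord_143(103)).
Cycle lengths of π_103 on ℤ/143ℤ: [10, 10, 10, 10, 10, 10, 10, 10, 10, 10, 10, 10, 5, 5, 2, 2, 2, 2, 2, 2, 1]; 21 cycles in total.
sign(π) = (−1)^{n − #cycles} = (−1)^{143−21} = (−1)^122 = +1.

+1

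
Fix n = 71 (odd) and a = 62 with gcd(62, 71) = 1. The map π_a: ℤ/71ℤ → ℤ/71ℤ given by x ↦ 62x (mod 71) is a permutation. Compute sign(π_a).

-1

Orbit of 31 under x↦62x: [31, 5, 26, 50, 47, 3, 44]… (length divides ord_71(62)).
Decompose π into cycles: lengths [70, 1] (2 cycles, including the fixed point 0).
Σ(ℓ_i−1) = 71−2 = 69; sign = (−1)^69 = -1.
(62|71)_J = -1 (Zolotarev's lemma cross-check).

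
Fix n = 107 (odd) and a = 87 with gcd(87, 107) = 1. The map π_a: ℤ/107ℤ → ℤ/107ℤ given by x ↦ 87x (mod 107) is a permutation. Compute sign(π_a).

+1

Start at x=76: 76 → 85 → 12 → 81 → 92 → 86 → 99 → … (one orbit).
Decompose π into cycles: lengths [53, 53, 1] (3 cycles, including the fixed point 0).
sign(π) = (−1)^{n − #cycles} = (−1)^{107−3} = (−1)^104 = +1.
Via Zolotarev, sign(π_{87}) = (87|107) = +1.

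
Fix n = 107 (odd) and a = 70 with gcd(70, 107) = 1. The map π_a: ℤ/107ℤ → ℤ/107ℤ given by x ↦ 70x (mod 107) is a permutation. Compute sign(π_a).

-1

Start at x=37: 37 → 22 → 42 → 51 → 39 → 55 → 105 → … (one orbit).
2 cycles of lengths [106, 1].
107 − 2 = 105 transpositions; sign(π) = (−1)^105 = -1.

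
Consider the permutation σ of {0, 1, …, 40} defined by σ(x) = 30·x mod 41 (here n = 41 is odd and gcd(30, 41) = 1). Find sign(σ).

-1

Orbit of 33 under x↦30x: [33, 6, 16, 29, 9, 24, 23]… (length divides ord_41(30)).
The orbit structure of x ↦ 30x mod 41: 2 orbits of sizes [40, 1].
Σ(ℓ_i−1) = 41−2 = 39; sign = (−1)^39 = -1.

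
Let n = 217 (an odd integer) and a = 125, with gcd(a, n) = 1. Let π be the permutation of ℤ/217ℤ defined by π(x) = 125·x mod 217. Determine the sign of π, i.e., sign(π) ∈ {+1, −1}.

Orbit of 125 under x↦125x: [125, 1]… (length divides ord_217(125)).
The orbit structure of x ↦ 125x mod 217: 124 orbits of sizes [2, 2, 2, 2, 2, 2, 2, 2, 2, 2, 2, 2, 2, 2, 2, 2, 2, 2, 2, 2, 2, 2, 2, 2, 2, 2, 2, 2, 2, 2, 2, 2, 2, 2, 2, 2, 2, 2, 2, 2, 2, 2, 2, 2, 2, 2, 2, 2, 2, 2, 2, 2, 2, 2, 2, 2, 2, 2, 2, 2, 2, 2, 2, 2, 2, 2, 2, 2, 2, 2, 2, 2, 2, 2, 2, 2, 2, 2, 2, 2, 2, 2, 2, 2, 2, 2, 2, 2, 2, 2, 2, 2, 2, 1, 1, 1, 1, 1, 1, 1, 1, 1, 1, 1, 1, 1, 1, 1, 1, 1, 1, 1, 1, 1, 1, 1, 1, 1, 1, 1, 1, 1, 1, 1].
Σ(ℓ_i−1) = 217−124 = 93; sign = (−1)^93 = -1.
Check: (125/217) = -1 by Zolotarev.

-1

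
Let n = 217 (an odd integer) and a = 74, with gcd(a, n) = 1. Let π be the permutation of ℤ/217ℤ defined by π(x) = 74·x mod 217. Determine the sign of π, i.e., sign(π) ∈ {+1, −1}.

Trace 1: π^k(1) = [1, 74, 51, 85, 214, 212, 64] for k=0..6.
π_74 has 10 disjoint cycles with lengths [30, 30, 30, 30, 30, 30, 30, 3, 3, 1] on {0,…,216}.
10 cycles on 217: each ℓ→(−1)^(ℓ−1), product (−1)^207 = -1.

-1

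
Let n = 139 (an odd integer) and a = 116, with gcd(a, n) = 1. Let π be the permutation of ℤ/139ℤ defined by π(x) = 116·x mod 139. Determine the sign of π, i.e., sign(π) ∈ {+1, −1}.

+1

Trace 116: π^k(116) = [116, 112, 65, 34, 52, 55, 125] for k=0..6.
7 cycles of lengths [23, 23, 23, 23, 23, 23, 1].
Σ(ℓ_i−1) = 139−7 = 132; sign = (−1)^132 = +1.
Zolotarev: (116|139) = +1, matching the cycle-count sign.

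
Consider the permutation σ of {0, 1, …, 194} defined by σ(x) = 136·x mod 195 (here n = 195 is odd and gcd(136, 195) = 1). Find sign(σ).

Orbit of 76 under x↦136x: [76, 1, 136, 166, 151, 61, 106]… (length divides ord_195(136)).
Cycle lengths of π_136 on ℤ/195ℤ: [12, 12, 12, 12, 12, 12, 12, 12, 12, 12, 12, 12, 12, 12, 12, 1, 1, 1, 1, 1, 1, 1, 1, 1, 1, 1, 1, 1, 1, 1]; 30 cycles in total.
30 cycles on 195: each ℓ→(−1)^(ℓ−1), product (−1)^165 = -1.
Zolotarev: (136|195) = -1, matching the cycle-count sign.

-1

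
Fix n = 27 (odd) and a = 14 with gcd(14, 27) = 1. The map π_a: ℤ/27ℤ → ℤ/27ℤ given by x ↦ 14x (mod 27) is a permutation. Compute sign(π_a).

-1

Start at x=22: 22 → 11 → 19 → 23 → 25 → 26 → 13 → … (one orbit).
π_14 has 4 disjoint cycles with lengths [18, 6, 2, 1] on {0,…,26}.
sign(π) = (−1)^{n − #cycles} = (−1)^{27−4} = (−1)^23 = -1.
Via Zolotarev, sign(π_{14}) = (14|27) = -1.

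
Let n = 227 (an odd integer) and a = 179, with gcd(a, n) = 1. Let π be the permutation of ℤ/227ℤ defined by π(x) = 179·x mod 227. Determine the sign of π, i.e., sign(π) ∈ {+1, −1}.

Trace 157: π^k(157) = [157, 182, 117, 59, 119, 190, 187] for k=0..6.
π_179 has 2 disjoint cycles with lengths [226, 1] on {0,…,226}.
227 − 2 = 225 transpositions; sign(π) = (−1)^225 = -1.

-1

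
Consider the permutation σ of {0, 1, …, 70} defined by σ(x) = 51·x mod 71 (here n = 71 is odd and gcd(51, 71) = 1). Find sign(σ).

Orbit of 32 under x↦51x: [32, 70, 20, 26, 48, 34, 30]… (length divides ord_71(51)).
Cycle lengths of π_51 on ℤ/71ℤ: [14, 14, 14, 14, 14, 1]; 6 cycles in total.
6 cycles on 71: each ℓ→(−1)^(ℓ−1), product (−1)^65 = -1.
Check: (51/71) = -1 by Zolotarev.

-1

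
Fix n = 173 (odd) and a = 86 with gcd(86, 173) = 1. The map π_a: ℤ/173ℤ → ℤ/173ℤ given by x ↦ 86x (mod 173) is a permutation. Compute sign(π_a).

-1

Start at x=9: 9 → 82 → 132 → 107 → 33 → 70 → 138 → … (one orbit).
The orbit structure of x ↦ 86x mod 173: 2 orbits of sizes [172, 1].
sign(π) = (−1)^{n − #cycles} = (−1)^{173−2} = (−1)^171 = -1.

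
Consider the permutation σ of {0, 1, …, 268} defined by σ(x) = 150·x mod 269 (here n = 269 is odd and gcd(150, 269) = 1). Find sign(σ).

Trace 125: π^k(125) = [125, 189, 105, 148, 142, 49, 87] for k=0..6.
Decompose π into cycles: lengths [134, 134, 1] (3 cycles, including the fixed point 0).
269 − 3 = 266 transpositions; sign(π) = (−1)^266 = +1.
Check: (150/269) = +1 by Zolotarev.

+1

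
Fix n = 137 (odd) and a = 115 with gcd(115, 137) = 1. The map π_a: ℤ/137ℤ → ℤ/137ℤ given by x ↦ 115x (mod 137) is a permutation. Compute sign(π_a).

+1

Trace 119: π^k(119) = [119, 122, 56, 1, 115, 73, 38] for k=0..6.
Cycle type of π: 17×8 + 1; total 9 cycles.
sign(π) = (−1)^{n − #cycles} = (−1)^{137−9} = (−1)^128 = +1.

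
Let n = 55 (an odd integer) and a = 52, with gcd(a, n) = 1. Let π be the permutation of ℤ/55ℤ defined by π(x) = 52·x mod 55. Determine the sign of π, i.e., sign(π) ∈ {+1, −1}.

+1

Orbit of 34 under x↦52x: [34, 8, 31, 17, 4, 43, 36]… (length divides ord_55(52)).
5 cycles of lengths [20, 20, 10, 4, 1].
sign(π) = (−1)^{n − #cycles} = (−1)^{55−5} = (−1)^50 = +1.
The Jacobi symbol (52|55) = +1 (Zolotarev) agrees.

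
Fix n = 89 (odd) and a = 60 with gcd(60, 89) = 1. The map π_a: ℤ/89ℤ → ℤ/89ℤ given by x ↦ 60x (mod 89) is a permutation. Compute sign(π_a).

Orbit of 2 under x↦60x: [2, 31, 80, 83, 85, 27, 18]… (length divides ord_89(60)).
Decompose π into cycles: lengths [88, 1] (2 cycles, including the fixed point 0).
sign(π) = (−1)^{n − #cycles} = (−1)^{89−2} = (−1)^87 = -1.

-1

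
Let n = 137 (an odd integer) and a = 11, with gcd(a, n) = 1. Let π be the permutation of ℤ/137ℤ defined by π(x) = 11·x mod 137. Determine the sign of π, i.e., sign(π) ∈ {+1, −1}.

Trace 11: π^k(11) = [11, 121, 98, 119, 76, 14, 17] for k=0..6.
3 cycles of lengths [68, 68, 1].
n − c = 137 − 3 = 134; sign = (−1)^134 = +1.
The Jacobi symbol (11|137) = +1 (Zolotarev) agrees.

+1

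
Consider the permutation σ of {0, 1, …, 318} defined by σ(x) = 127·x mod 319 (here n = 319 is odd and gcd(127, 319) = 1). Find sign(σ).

+1

Orbit of 268 under x↦127x: [268, 222, 122, 182, 146, 40, 295]… (length divides ord_319(127)).
Cycle lengths of π_127 on ℤ/319ℤ: [140, 140, 28, 10, 1]; 5 cycles in total.
sign(π) = (−1)^{n − #cycles} = (−1)^{319−5} = (−1)^314 = +1.
The Jacobi symbol (127|319) = +1 (Zolotarev) agrees.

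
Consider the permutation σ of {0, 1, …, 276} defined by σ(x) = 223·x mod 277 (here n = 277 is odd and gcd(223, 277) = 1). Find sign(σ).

-1

Trace 13: π^k(13) = [13, 129, 236, 275, 108, 262, 256] for k=0..6.
Decompose π into cycles: lengths [92, 92, 92, 1] (4 cycles, including the fixed point 0).
With 4 cycles on 277 points, sign = (−1)^{277−4} = -1.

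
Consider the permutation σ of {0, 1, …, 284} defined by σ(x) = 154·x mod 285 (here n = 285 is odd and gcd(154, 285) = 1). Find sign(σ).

Orbit of 16 under x↦154x: [16, 184, 121, 109, 256, 94, 226]… (length divides ord_285(154)).
24 cycles of lengths [18, 18, 18, 18, 18, 18, 18, 18, 18, 18, 18, 18, 18, 18, 18, 2, 2, 2, 2, 2, 2, 1, 1, 1].
Σ(ℓ_i−1) = 285−24 = 261; sign = (−1)^261 = -1.
Zolotarev: (154|285) = -1, matching the cycle-count sign.

-1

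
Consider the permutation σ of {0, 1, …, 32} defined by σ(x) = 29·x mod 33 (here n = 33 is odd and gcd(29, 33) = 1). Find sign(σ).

Start at x=25: 25 → 32 → 4 → 17 → 31 → 8 → 1 → … (one orbit).
Decompose π into cycles: lengths [10, 10, 10, 2, 1] (5 cycles, including the fixed point 0).
With 5 cycles on 33 points, sign = (−1)^{33−5} = +1.

+1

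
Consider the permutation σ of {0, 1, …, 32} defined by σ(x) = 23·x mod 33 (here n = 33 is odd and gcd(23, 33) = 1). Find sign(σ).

-1

Start at x=23: 23 → 1 → 23 (one orbit).
Cycle type of π: 2×11 + 1×11; total 22 cycles.
22 cycles on 33: each ℓ→(−1)^(ℓ−1), product (−1)^11 = -1.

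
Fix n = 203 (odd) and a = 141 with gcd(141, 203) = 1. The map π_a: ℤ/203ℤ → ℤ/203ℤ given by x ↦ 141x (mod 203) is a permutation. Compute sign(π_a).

+1

Start at x=141: 141 → 190 → 197 → 169 → 78 → 36 → 1 → 141 (one orbit).
Decompose π into cycles: lengths [7, 7, 7, 7, 7, 7, 7, 7, 7, 7, 7, 7, 7, 7, 7, 7, 7, 7, 7, 7, 7, 7, 7, 7, 7, 7, 7, 7, 1, 1, 1, 1, 1, 1, 1] (35 cycles, including the fixed point 0).
35 cycles on 203: each ℓ→(−1)^(ℓ−1), product (−1)^168 = +1.
The Jacobi symbol (141|203) = +1 (Zolotarev) agrees.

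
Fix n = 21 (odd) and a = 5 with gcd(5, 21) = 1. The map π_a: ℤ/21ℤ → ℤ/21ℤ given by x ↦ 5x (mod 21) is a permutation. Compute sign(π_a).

Orbit of 5 under x↦5x: [5, 4, 20, 16, 17, 1]… (length divides ord_21(5)).
5 cycles of lengths [6, 6, 6, 2, 1].
n − c = 21 − 5 = 16; sign = (−1)^16 = +1.
Via Zolotarev, sign(π_{5}) = (5|21) = +1.

+1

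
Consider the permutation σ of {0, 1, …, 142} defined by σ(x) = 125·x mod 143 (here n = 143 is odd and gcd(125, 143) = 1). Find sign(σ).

Orbit of 31 under x↦125x: [31, 14, 34, 103, 5, 53, 47]… (length divides ord_143(125)).
The orbit structure of x ↦ 125x mod 143: 12 orbits of sizes [20, 20, 20, 20, 20, 20, 5, 5, 4, 4, 4, 1].
n − c = 143 − 12 = 131; sign = (−1)^131 = -1.
Via Zolotarev, sign(π_{125}) = (125|143) = -1.

-1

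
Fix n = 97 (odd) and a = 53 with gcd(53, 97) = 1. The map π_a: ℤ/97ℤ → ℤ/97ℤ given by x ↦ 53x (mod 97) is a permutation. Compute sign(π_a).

Start at x=96: 96 → 44 → 4 → 18 → 81 → 25 → 64 → … (one orbit).
Decompose π into cycles: lengths [48, 48, 1] (3 cycles, including the fixed point 0).
sign(π) = (−1)^{n − #cycles} = (−1)^{97−3} = (−1)^94 = +1.
(53|97)_J = +1 (Zolotarev's lemma cross-check).

+1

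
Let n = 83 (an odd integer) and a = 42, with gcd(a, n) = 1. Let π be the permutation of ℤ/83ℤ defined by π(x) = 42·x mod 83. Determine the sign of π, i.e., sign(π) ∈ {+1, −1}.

-1

Trace 11: π^k(11) = [11, 47, 65, 74, 37, 60, 30] for k=0..6.
2 cycles of lengths [82, 1].
n − c = 83 − 2 = 81; sign = (−1)^81 = -1.
Via Zolotarev, sign(π_{42}) = (42|83) = -1.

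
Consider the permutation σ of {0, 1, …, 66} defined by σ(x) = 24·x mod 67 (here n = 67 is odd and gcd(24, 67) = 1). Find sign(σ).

Trace 40: π^k(40) = [40, 22, 59, 9, 15, 25, 64] for k=0..6.
π_24 has 7 disjoint cycles with lengths [11, 11, 11, 11, 11, 11, 1] on {0,…,66}.
67 − 7 = 60 transpositions; sign(π) = (−1)^60 = +1.
(24|67)_J = +1 (Zolotarev's lemma cross-check).

+1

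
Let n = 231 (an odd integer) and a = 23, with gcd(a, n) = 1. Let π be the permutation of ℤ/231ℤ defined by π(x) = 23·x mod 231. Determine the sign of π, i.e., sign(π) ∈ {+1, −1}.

-1

Orbit of 221 under x↦23x: [221, 1, 23, 67, 155, 100]… (length divides ord_231(23)).
π_23 has 66 disjoint cycles with lengths [6, 6, 6, 6, 6, 6, 6, 6, 6, 6, 6, 6, 6, 6, 6, 6, 6, 6, 6, 6, 6, 6, 3, 3, 3, 3, 3, 3, 3, 3, 3, 3, 3, 3, 3, 3, 3, 3, 3, 3, 3, 3, 3, 3, 2, 2, 2, 2, 2, 2, 2, 2, 2, 2, 2, 1, 1, 1, 1, 1, 1, 1, 1, 1, 1, 1] on {0,…,230}.
66 cycles on 231: each ℓ→(−1)^(ℓ−1), product (−1)^165 = -1.
Zolotarev: (23|231) = -1, matching the cycle-count sign.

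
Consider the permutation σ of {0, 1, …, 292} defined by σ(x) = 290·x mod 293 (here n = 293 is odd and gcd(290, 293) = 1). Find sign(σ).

Trace 173: π^k(173) = [173, 67, 92, 17, 242, 153, 127] for k=0..6.
2 cycles of lengths [292, 1].
Σ(ℓ_i−1) = 293−2 = 291; sign = (−1)^291 = -1.
Zolotarev: (290|293) = -1, matching the cycle-count sign.

-1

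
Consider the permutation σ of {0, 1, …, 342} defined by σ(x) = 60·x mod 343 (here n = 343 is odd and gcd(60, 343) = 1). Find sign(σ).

Start at x=226: 226 → 183 → 4 → 240 → 337 → 326 → 9 → … (one orbit).
π_60 has 7 disjoint cycles with lengths [147, 147, 21, 21, 3, 3, 1] on {0,…,342}.
Σ(ℓ_i−1) = 343−7 = 336; sign = (−1)^336 = +1.
Via Zolotarev, sign(π_{60}) = (60|343) = +1.

+1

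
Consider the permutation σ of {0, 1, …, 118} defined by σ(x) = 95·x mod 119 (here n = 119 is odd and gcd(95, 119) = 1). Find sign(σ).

-1

Trace 67: π^k(67) = [67, 58, 36, 88, 30, 113, 25] for k=0..6.
The orbit structure of x ↦ 95x mod 119: 6 orbits of sizes [48, 48, 16, 3, 3, 1].
6 cycles on 119: each ℓ→(−1)^(ℓ−1), product (−1)^113 = -1.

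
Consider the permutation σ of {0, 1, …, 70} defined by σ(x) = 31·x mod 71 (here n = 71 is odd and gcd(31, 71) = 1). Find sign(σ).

-1

Orbit of 46 under x↦31x: [46, 6, 44, 15, 39, 2, 62]… (length divides ord_71(31)).
Cycle type of π: 70 + 1; total 2 cycles.
sign(π) = (−1)^{n − #cycles} = (−1)^{71−2} = (−1)^69 = -1.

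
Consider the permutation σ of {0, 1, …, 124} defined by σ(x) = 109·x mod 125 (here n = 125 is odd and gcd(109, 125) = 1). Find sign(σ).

+1

Start at x=21: 21 → 39 → 1 → 109 → 6 → 29 → 36 → … (one orbit).
π_109 has 7 disjoint cycles with lengths [50, 50, 10, 10, 2, 2, 1] on {0,…,124}.
Σ(ℓ_i−1) = 125−7 = 118; sign = (−1)^118 = +1.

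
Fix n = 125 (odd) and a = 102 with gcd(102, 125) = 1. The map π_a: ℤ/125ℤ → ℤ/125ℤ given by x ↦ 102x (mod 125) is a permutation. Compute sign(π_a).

Orbit of 71 under x↦102x: [71, 117, 59, 18, 86, 22, 119]… (length divides ord_125(102)).
4 cycles of lengths [100, 20, 4, 1].
125 − 4 = 121 transpositions; sign(π) = (−1)^121 = -1.
Check: (102/125) = -1 by Zolotarev.

-1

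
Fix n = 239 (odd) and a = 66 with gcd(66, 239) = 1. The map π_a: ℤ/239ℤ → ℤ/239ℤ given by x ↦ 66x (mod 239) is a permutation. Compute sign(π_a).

+1

Trace 51: π^k(51) = [51, 20, 125, 124, 58, 4, 25] for k=0..6.
Cycle type of π: 119×2 + 1; total 3 cycles.
239 − 3 = 236 transpositions; sign(π) = (−1)^236 = +1.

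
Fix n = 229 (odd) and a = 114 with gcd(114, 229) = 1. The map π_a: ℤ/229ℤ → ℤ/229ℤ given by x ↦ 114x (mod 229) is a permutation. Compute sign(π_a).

-1

Start at x=34: 34 → 212 → 123 → 53 → 88 → 185 → 22 → … (one orbit).
The orbit structure of x ↦ 114x mod 229: 4 orbits of sizes [76, 76, 76, 1].
With 4 cycles on 229 points, sign = (−1)^{229−4} = -1.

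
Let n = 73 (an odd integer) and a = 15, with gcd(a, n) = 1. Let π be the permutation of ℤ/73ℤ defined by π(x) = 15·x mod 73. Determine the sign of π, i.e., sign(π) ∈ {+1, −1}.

-1

Trace 3: π^k(3) = [3, 45, 18, 51, 35, 14, 64] for k=0..6.
Cycle type of π: 72 + 1; total 2 cycles.
73 − 2 = 71 transpositions; sign(π) = (−1)^71 = -1.
(15|73)_J = -1 (Zolotarev's lemma cross-check).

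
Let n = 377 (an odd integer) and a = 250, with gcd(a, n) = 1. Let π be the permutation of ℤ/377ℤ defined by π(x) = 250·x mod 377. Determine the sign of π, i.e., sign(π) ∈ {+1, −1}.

-1

Trace 68: π^k(68) = [68, 35, 79, 146, 308, 92, 3] for k=0..6.
π_250 has 10 disjoint cycles with lengths [84, 84, 84, 84, 28, 3, 3, 3, 3, 1] on {0,…,376}.
Σ(ℓ_i−1) = 377−10 = 367; sign = (−1)^367 = -1.
Check: (250/377) = -1 by Zolotarev.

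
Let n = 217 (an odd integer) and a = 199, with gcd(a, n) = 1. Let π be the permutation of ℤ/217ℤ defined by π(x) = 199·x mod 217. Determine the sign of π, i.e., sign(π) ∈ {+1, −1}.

Trace 139: π^k(139) = [139, 102, 117, 64, 150, 121, 209] for k=0..6.
9 cycles of lengths [30, 30, 30, 30, 30, 30, 30, 6, 1].
Σ(ℓ_i−1) = 217−9 = 208; sign = (−1)^208 = +1.

+1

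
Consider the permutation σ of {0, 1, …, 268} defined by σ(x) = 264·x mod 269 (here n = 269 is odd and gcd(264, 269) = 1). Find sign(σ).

Orbit of 4 under x↦264x: [4, 249, 100, 38, 79, 143, 92]… (length divides ord_269(264)).
π_264 has 3 disjoint cycles with lengths [134, 134, 1] on {0,…,268}.
With 3 cycles on 269 points, sign = (−1)^{269−3} = +1.
The Jacobi symbol (264|269) = +1 (Zolotarev) agrees.

+1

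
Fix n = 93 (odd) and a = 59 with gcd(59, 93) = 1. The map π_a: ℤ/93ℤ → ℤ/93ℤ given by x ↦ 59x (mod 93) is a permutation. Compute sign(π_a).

Orbit of 20 under x↦59x: [20, 64, 56, 49, 8, 7, 41]… (length divides ord_93(59)).
Decompose π into cycles: lengths [30, 30, 15, 15, 2, 1] (6 cycles, including the fixed point 0).
With 6 cycles on 93 points, sign = (−1)^{93−6} = -1.

-1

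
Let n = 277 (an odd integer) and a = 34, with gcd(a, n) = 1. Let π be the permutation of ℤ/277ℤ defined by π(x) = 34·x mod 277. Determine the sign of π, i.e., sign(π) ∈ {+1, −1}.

Trace 40: π^k(40) = [40, 252, 258, 185, 196, 16, 267] for k=0..6.
π_34 has 3 disjoint cycles with lengths [138, 138, 1] on {0,…,276}.
Σ(ℓ_i−1) = 277−3 = 274; sign = (−1)^274 = +1.

+1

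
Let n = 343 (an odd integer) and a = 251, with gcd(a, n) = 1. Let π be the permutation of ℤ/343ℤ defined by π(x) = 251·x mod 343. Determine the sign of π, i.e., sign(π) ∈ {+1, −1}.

Start at x=125: 125 → 162 → 188 → 197 → 55 → 85 → 69 → … (one orbit).
Cycle lengths of π_251 on ℤ/343ℤ: [98, 98, 98, 14, 14, 14, 2, 2, 2, 1]; 10 cycles in total.
10 cycles on 343: each ℓ→(−1)^(ℓ−1), product (−1)^333 = -1.
Zolotarev: (251|343) = -1, matching the cycle-count sign.

-1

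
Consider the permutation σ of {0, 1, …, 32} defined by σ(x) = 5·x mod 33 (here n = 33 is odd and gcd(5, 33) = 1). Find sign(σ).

-1

Start at x=20: 20 → 1 → 5 → 25 → 26 → 31 → 23 → … (one orbit).
Cycle type of π: 10×2 + 5×2 + 2 + 1; total 6 cycles.
6 cycles on 33: each ℓ→(−1)^(ℓ−1), product (−1)^27 = -1.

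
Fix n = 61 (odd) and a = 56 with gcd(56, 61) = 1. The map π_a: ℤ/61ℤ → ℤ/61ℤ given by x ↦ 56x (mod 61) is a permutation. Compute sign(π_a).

+1

Orbit of 12 under x↦56x: [12, 1, 56, 25, 58, 15, 47]… (length divides ord_61(56)).
Cycle lengths of π_56 on ℤ/61ℤ: [15, 15, 15, 15, 1]; 5 cycles in total.
Σ(ℓ_i−1) = 61−5 = 56; sign = (−1)^56 = +1.
Zolotarev: (56|61) = +1, matching the cycle-count sign.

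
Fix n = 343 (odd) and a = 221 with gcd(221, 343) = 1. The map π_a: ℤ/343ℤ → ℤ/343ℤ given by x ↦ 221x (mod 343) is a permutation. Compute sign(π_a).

+1

Orbit of 232 under x↦221x: [232, 165, 107, 323, 39, 44, 120]… (length divides ord_343(221)).
7 cycles of lengths [147, 147, 21, 21, 3, 3, 1].
sign(π) = (−1)^{n − #cycles} = (−1)^{343−7} = (−1)^336 = +1.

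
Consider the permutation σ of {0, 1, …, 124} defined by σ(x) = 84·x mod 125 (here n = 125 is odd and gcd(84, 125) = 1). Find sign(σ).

Orbit of 66 under x↦84x: [66, 44, 71, 89, 101, 109, 31]… (length divides ord_125(84)).
Cycle type of π: 50×2 + 10×2 + 2×2 + 1; total 7 cycles.
Σ(ℓ_i−1) = 125−7 = 118; sign = (−1)^118 = +1.

+1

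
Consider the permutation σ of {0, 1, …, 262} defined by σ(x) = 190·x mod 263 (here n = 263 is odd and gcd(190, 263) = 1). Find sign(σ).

+1

Trace 64: π^k(64) = [64, 62, 208, 70, 150, 96, 93] for k=0..6.
The orbit structure of x ↦ 190x mod 263: 3 orbits of sizes [131, 131, 1].
sign(π) = (−1)^{n − #cycles} = (−1)^{263−3} = (−1)^260 = +1.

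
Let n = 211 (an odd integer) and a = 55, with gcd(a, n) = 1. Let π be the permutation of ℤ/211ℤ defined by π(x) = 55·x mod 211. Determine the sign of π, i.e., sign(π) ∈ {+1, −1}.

Start at x=107: 107 → 188 → 1 → 55 → 71 → 107 (one orbit).
43 cycles of lengths [5, 5, 5, 5, 5, 5, 5, 5, 5, 5, 5, 5, 5, 5, 5, 5, 5, 5, 5, 5, 5, 5, 5, 5, 5, 5, 5, 5, 5, 5, 5, 5, 5, 5, 5, 5, 5, 5, 5, 5, 5, 5, 1].
With 43 cycles on 211 points, sign = (−1)^{211−43} = +1.
Check: (55/211) = +1 by Zolotarev.

+1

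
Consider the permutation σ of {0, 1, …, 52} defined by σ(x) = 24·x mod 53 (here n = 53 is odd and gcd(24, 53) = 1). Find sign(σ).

Orbit of 42 under x↦24x: [42, 1, 24, 46, 44, 49, 10]… (length divides ord_53(24)).
5 cycles of lengths [13, 13, 13, 13, 1].
Σ(ℓ_i−1) = 53−5 = 48; sign = (−1)^48 = +1.

+1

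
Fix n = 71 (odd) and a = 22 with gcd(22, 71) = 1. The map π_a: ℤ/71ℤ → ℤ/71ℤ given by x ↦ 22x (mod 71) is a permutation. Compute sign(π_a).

Start at x=44: 44 → 45 → 67 → 54 → 52 → 8 → 34 → … (one orbit).
2 cycles of lengths [70, 1].
sign(π) = (−1)^{n − #cycles} = (−1)^{71−2} = (−1)^69 = -1.
(22|71)_J = -1 (Zolotarev's lemma cross-check).

-1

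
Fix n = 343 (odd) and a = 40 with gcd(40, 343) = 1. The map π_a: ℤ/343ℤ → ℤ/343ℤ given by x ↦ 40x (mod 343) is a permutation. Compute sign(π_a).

-1

Trace 76: π^k(76) = [76, 296, 178, 260, 110, 284, 41] for k=0..6.
4 cycles of lengths [294, 42, 6, 1].
sign(π) = (−1)^{n − #cycles} = (−1)^{343−4} = (−1)^339 = -1.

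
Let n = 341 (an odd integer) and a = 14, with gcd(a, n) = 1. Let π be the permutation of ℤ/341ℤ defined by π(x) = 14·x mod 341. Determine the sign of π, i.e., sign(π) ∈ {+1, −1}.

+1

Trace 16: π^k(16) = [16, 224, 67, 256, 174, 49, 4] for k=0..6.
The orbit structure of x ↦ 14x mod 341: 25 orbits of sizes [15, 15, 15, 15, 15, 15, 15, 15, 15, 15, 15, 15, 15, 15, 15, 15, 15, 15, 15, 15, 15, 15, 5, 5, 1].
n − c = 341 − 25 = 316; sign = (−1)^316 = +1.
Via Zolotarev, sign(π_{14}) = (14|341) = +1.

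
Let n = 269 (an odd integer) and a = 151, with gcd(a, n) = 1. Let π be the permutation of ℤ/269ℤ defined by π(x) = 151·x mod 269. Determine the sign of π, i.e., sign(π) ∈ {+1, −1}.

+1

Orbit of 143 under x↦151x: [143, 73, 263, 170, 115, 149, 172]… (length divides ord_269(151)).
3 cycles of lengths [134, 134, 1].
n − c = 269 − 3 = 266; sign = (−1)^266 = +1.
Check: (151/269) = +1 by Zolotarev.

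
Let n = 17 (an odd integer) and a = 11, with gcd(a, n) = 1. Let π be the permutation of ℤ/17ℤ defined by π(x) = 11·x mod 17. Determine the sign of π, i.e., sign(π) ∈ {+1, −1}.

Orbit of 11 under x↦11x: [11, 2, 5, 4, 10, 8, 3]… (length divides ord_17(11)).
2 cycles of lengths [16, 1].
17 − 2 = 15 transpositions; sign(π) = (−1)^15 = -1.
The Jacobi symbol (11|17) = -1 (Zolotarev) agrees.

-1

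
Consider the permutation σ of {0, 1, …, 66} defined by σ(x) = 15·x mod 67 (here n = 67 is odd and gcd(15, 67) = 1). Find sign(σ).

+1

Start at x=9: 9 → 1 → 15 → 24 → 25 → 40 → 64 → … (one orbit).
Decompose π into cycles: lengths [11, 11, 11, 11, 11, 11, 1] (7 cycles, including the fixed point 0).
sign(π) = (−1)^{n − #cycles} = (−1)^{67−7} = (−1)^60 = +1.
(15|67)_J = +1 (Zolotarev's lemma cross-check).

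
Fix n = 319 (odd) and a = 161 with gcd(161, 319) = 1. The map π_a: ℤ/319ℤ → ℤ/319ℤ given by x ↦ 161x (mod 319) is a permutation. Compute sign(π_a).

Trace 239: π^k(239) = [239, 199, 139, 49, 233, 190, 285] for k=0..6.
π_161 has 10 disjoint cycles with lengths [70, 70, 70, 70, 10, 7, 7, 7, 7, 1] on {0,…,318}.
10 cycles on 319: each ℓ→(−1)^(ℓ−1), product (−1)^309 = -1.
Via Zolotarev, sign(π_{161}) = (161|319) = -1.

-1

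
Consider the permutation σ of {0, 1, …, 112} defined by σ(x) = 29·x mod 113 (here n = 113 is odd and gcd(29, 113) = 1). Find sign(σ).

Orbit of 87 under x↦29x: [87, 37, 56, 42, 88, 66, 106]… (length divides ord_113(29)).
Cycle lengths of π_29 on ℤ/113ℤ: [112, 1]; 2 cycles in total.
113 − 2 = 111 transpositions; sign(π) = (−1)^111 = -1.
(29|113)_J = -1 (Zolotarev's lemma cross-check).

-1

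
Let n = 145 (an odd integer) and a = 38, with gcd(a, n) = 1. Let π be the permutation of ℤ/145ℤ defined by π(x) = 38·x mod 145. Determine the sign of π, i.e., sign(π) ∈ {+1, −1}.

-1

Trace 33: π^k(33) = [33, 94, 92, 16, 28, 49, 122] for k=0..6.
Cycle lengths of π_38 on ℤ/145ℤ: [28, 28, 28, 28, 14, 14, 4, 1]; 8 cycles in total.
sign(π) = (−1)^{n − #cycles} = (−1)^{145−8} = (−1)^137 = -1.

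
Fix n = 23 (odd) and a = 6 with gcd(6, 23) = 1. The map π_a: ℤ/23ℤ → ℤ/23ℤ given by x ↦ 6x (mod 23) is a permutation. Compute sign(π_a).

Start at x=18: 18 → 16 → 4 → 1 → 6 → 13 → 9 → … (one orbit).
3 cycles of lengths [11, 11, 1].
23 − 3 = 20 transpositions; sign(π) = (−1)^20 = +1.
Via Zolotarev, sign(π_{6}) = (6|23) = +1.

+1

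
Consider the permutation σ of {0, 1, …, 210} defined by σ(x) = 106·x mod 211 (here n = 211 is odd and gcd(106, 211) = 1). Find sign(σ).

Trace 5: π^k(5) = [5, 108, 54, 27, 119, 165, 188] for k=0..6.
Cycle lengths of π_106 on ℤ/211ℤ: [210, 1]; 2 cycles in total.
2 cycles on 211: each ℓ→(−1)^(ℓ−1), product (−1)^209 = -1.

-1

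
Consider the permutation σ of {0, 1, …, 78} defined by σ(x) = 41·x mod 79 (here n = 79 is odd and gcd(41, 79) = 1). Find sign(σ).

Orbit of 52 under x↦41x: [52, 78, 38, 57, 46, 69, 64]… (length divides ord_79(41)).
Cycle type of π: 26×3 + 1; total 4 cycles.
sign(π) = (−1)^{n − #cycles} = (−1)^{79−4} = (−1)^75 = -1.

-1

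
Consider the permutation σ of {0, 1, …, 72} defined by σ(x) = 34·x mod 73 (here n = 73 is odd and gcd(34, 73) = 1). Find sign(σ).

-1

Trace 31: π^k(31) = [31, 32, 66, 54, 11, 9, 14] for k=0..6.
π_34 has 2 disjoint cycles with lengths [72, 1] on {0,…,72}.
Σ(ℓ_i−1) = 73−2 = 71; sign = (−1)^71 = -1.
The Jacobi symbol (34|73) = -1 (Zolotarev) agrees.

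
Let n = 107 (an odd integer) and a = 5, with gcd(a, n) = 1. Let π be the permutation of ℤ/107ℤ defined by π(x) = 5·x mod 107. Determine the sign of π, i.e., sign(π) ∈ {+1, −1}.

Start at x=70: 70 → 29 → 38 → 83 → 94 → 42 → 103 → … (one orbit).
Cycle lengths of π_5 on ℤ/107ℤ: [106, 1]; 2 cycles in total.
Σ(ℓ_i−1) = 107−2 = 105; sign = (−1)^105 = -1.
(5|107)_J = -1 (Zolotarev's lemma cross-check).

-1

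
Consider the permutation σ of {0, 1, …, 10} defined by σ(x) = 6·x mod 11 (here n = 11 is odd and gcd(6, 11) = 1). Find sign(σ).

-1

Start at x=3: 3 → 7 → 9 → 10 → 5 → 8 → 4 → … (one orbit).
Decompose π into cycles: lengths [10, 1] (2 cycles, including the fixed point 0).
Σ(ℓ_i−1) = 11−2 = 9; sign = (−1)^9 = -1.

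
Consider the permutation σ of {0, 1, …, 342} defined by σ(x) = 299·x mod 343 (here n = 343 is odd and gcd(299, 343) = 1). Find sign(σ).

Trace 272: π^k(272) = [272, 37, 87, 288, 19, 193, 83] for k=0..6.
Decompose π into cycles: lengths [294, 42, 6, 1] (4 cycles, including the fixed point 0).
With 4 cycles on 343 points, sign = (−1)^{343−4} = -1.
Via Zolotarev, sign(π_{299}) = (299|343) = -1.

-1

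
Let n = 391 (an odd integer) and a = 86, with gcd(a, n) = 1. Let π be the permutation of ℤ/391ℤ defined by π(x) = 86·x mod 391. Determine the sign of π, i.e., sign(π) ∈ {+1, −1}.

Orbit of 120 under x↦86x: [120, 154, 341, 1, 86, 358, 290]… (length divides ord_391(86)).
The orbit structure of x ↦ 86x mod 391: 34 orbits of sizes [22, 22, 22, 22, 22, 22, 22, 22, 22, 22, 22, 22, 22, 22, 22, 22, 22, 1, 1, 1, 1, 1, 1, 1, 1, 1, 1, 1, 1, 1, 1, 1, 1, 1].
sign(π) = (−1)^{n − #cycles} = (−1)^{391−34} = (−1)^357 = -1.

-1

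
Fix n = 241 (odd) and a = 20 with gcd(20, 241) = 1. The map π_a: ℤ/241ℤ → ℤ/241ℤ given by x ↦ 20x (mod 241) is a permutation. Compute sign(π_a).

+1

Start at x=233: 233 → 81 → 174 → 106 → 192 → 225 → 162 → … (one orbit).
The orbit structure of x ↦ 20x mod 241: 3 orbits of sizes [120, 120, 1].
Σ(ℓ_i−1) = 241−3 = 238; sign = (−1)^238 = +1.
Check: (20/241) = +1 by Zolotarev.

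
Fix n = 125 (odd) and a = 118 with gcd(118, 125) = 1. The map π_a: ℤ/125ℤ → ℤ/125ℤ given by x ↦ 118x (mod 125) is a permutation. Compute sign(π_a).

Orbit of 7 under x↦118x: [7, 76, 93, 99, 57, 101, 43]… (length divides ord_125(118)).
12 cycles of lengths [20, 20, 20, 20, 20, 4, 4, 4, 4, 4, 4, 1].
125 − 12 = 113 transpositions; sign(π) = (−1)^113 = -1.
Via Zolotarev, sign(π_{118}) = (118|125) = -1.

-1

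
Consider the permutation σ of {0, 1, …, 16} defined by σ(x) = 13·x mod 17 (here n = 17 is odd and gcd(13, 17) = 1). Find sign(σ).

Orbit of 16 under x↦13x: [16, 4, 1, 13]… (length divides ord_17(13)).
Cycle type of π: 4×4 + 1; total 5 cycles.
17 − 5 = 12 transpositions; sign(π) = (−1)^12 = +1.
(13|17)_J = +1 (Zolotarev's lemma cross-check).

+1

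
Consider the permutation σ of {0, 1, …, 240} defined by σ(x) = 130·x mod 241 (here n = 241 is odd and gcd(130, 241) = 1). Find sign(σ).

-1

Start at x=64: 64 → 126 → 233 → 165 → 1 → 130 → 30 → … (one orbit).
Cycle type of π: 16×15 + 1; total 16 cycles.
sign(π) = (−1)^{n − #cycles} = (−1)^{241−16} = (−1)^225 = -1.
(130|241)_J = -1 (Zolotarev's lemma cross-check).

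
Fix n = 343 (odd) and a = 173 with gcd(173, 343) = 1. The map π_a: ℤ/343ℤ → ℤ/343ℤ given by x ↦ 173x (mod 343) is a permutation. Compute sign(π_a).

-1

Start at x=240: 240 → 17 → 197 → 124 → 186 → 279 → 247 → … (one orbit).
Decompose π into cycles: lengths [294, 42, 6, 1] (4 cycles, including the fixed point 0).
343 − 4 = 339 transpositions; sign(π) = (−1)^339 = -1.
Via Zolotarev, sign(π_{173}) = (173|343) = -1.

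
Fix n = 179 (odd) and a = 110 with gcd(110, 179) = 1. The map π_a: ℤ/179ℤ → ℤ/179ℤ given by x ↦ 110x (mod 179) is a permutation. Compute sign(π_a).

Orbit of 31 under x↦110x: [31, 9, 95, 68, 141, 116, 51]… (length divides ord_179(110)).
Cycle lengths of π_110 on ℤ/179ℤ: [89, 89, 1]; 3 cycles in total.
Σ(ℓ_i−1) = 179−3 = 176; sign = (−1)^176 = +1.

+1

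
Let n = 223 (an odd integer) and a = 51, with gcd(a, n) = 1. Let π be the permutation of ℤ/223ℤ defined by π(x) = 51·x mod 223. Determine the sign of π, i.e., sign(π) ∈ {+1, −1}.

Trace 189: π^k(189) = [189, 50, 97, 41, 84, 47, 167] for k=0..6.
Decompose π into cycles: lengths [222, 1] (2 cycles, including the fixed point 0).
With 2 cycles on 223 points, sign = (−1)^{223−2} = -1.

-1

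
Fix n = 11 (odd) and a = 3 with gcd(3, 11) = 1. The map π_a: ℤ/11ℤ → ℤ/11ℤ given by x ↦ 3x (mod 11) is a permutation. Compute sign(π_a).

Start at x=4: 4 → 1 → 3 → 9 → 5 → 4 (one orbit).
Cycle lengths of π_3 on ℤ/11ℤ: [5, 5, 1]; 3 cycles in total.
3 cycles on 11: each ℓ→(−1)^(ℓ−1), product (−1)^8 = +1.
Check: (3/11) = +1 by Zolotarev.

+1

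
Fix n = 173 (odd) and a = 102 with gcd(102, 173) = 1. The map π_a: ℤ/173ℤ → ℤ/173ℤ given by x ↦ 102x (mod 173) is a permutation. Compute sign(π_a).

Trace 104: π^k(104) = [104, 55, 74, 109, 46, 21, 66] for k=0..6.
The orbit structure of x ↦ 102x mod 173: 2 orbits of sizes [172, 1].
173 − 2 = 171 transpositions; sign(π) = (−1)^171 = -1.
Check: (102/173) = -1 by Zolotarev.

-1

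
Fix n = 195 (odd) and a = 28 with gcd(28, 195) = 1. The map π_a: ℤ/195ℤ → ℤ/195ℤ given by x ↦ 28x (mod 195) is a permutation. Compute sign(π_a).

Trace 4: π^k(4) = [4, 112, 16, 58, 64, 37, 61] for k=0..6.
Cycle type of π: 12×15 + 4×3 + 1×3; total 21 cycles.
195 − 21 = 174 transpositions; sign(π) = (−1)^174 = +1.
Via Zolotarev, sign(π_{28}) = (28|195) = +1.

+1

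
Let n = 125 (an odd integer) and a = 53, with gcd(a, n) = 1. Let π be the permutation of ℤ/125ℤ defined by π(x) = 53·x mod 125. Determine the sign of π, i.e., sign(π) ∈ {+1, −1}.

-1

Trace 23: π^k(23) = [23, 94, 107, 46, 63, 89, 92] for k=0..6.
Cycle lengths of π_53 on ℤ/125ℤ: [100, 20, 4, 1]; 4 cycles in total.
n − c = 125 − 4 = 121; sign = (−1)^121 = -1.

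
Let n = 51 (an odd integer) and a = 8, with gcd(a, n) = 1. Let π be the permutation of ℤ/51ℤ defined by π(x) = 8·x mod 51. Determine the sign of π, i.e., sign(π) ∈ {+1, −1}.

Trace 13: π^k(13) = [13, 2, 16, 26, 4, 32, 1] for k=0..6.
π_8 has 8 disjoint cycles with lengths [8, 8, 8, 8, 8, 8, 2, 1] on {0,…,50}.
Σ(ℓ_i−1) = 51−8 = 43; sign = (−1)^43 = -1.
Via Zolotarev, sign(π_{8}) = (8|51) = -1.

-1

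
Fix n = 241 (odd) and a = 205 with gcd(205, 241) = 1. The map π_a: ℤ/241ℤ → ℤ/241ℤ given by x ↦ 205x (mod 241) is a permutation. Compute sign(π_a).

+1

Trace 98: π^k(98) = [98, 87, 1, 205, 91] for k=0..4.
Cycle type of π: 5×48 + 1; total 49 cycles.
n − c = 241 − 49 = 192; sign = (−1)^192 = +1.
Check: (205/241) = +1 by Zolotarev.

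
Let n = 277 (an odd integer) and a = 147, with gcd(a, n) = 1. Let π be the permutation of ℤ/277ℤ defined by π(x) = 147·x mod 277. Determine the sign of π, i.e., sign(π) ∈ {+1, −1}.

+1

Orbit of 237 under x↦147x: [237, 214, 157, 88, 194, 264, 28]… (length divides ord_277(147)).
The orbit structure of x ↦ 147x mod 277: 5 orbits of sizes [69, 69, 69, 69, 1].
277 − 5 = 272 transpositions; sign(π) = (−1)^272 = +1.
(147|277)_J = +1 (Zolotarev's lemma cross-check).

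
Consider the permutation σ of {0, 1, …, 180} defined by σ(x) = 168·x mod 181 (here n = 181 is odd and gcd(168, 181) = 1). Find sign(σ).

Orbit of 133 under x↦168x: [133, 81, 33, 114, 147, 80, 46]… (length divides ord_181(168)).
Cycle type of π: 90×2 + 1; total 3 cycles.
3 cycles on 181: each ℓ→(−1)^(ℓ−1), product (−1)^178 = +1.
Zolotarev: (168|181) = +1, matching the cycle-count sign.

+1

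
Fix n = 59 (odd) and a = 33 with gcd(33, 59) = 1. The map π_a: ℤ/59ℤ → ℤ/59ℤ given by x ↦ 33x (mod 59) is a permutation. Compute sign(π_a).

Start at x=28: 28 → 39 → 48 → 50 → 57 → 52 → 5 → … (one orbit).
The orbit structure of x ↦ 33x mod 59: 2 orbits of sizes [58, 1].
2 cycles on 59: each ℓ→(−1)^(ℓ−1), product (−1)^57 = -1.
Zolotarev: (33|59) = -1, matching the cycle-count sign.

-1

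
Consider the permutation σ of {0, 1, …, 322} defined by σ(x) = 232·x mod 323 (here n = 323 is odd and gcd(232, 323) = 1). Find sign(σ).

Start at x=4: 4 → 282 → 178 → 275 → 169 → 125 → 253 → … (one orbit).
Cycle lengths of π_232 on ℤ/323ℤ: [144, 144, 16, 9, 9, 1]; 6 cycles in total.
323 − 6 = 317 transpositions; sign(π) = (−1)^317 = -1.
Check: (232/323) = -1 by Zolotarev.

-1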